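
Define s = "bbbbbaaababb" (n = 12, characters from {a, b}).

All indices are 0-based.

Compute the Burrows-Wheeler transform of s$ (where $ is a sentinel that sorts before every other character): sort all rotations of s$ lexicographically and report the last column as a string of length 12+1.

rank  rotation       last
    0  $bbbbbaaababb  b
    1  aaababb$bbbbb  b
    2  aababb$bbbbba  a
    3  ababb$bbbbbaa  a
    4  abb$bbbbbaaab  b
    5  b$bbbbbaaabab  b
    6  baaababb$bbbb  b
    7  babb$bbbbbaaa  a
    8  bb$bbbbbaaaba  a
    9  bbaaababb$bbb  b
   10  bbbaaababb$bb  b
   11  bbbbaaababb$b  b
   12  bbbbbaaababb$  $

bbaabbbaabbb$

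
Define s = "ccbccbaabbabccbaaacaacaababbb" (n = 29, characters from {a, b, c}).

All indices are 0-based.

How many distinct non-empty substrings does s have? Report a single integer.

sorted suffixes:
  #0 SA[0]=15  'aaacaacaababbb'
  #1 SA[1]=22  'aababbb'
  #2 SA[2]=6  'aabbabccbaaacaacaababbb'
  #3 SA[3]=19  'aacaababbb'
  #4 SA[4]=16  'aacaacaababbb'
  #5 SA[5]=23  'ababbb'
  #6 SA[6]=7  'abbabccbaaacaacaababbb'
  #7 SA[7]=25  'abbb'
  #8 SA[8]=10  'abccbaaacaacaababbb'
  #9 SA[9]=20  'acaababbb'
  #10 SA[10]=17  'acaacaababbb'
  #11 SA[11]=28  'b'
  #12 SA[12]=14  'baaacaacaababbb'
  #13 SA[13]=5  'baabbabccbaaacaacaababbb'
  #14 SA[14]=24  'babbb'
  #15 SA[15]=9  'babccbaaacaacaababbb'
  #16 SA[16]=27  'bb'
  #17 SA[17]=8  'bbabccbaaacaacaababbb'
  #18 SA[18]=26  'bbb'
  #19 SA[19]=11  'bccbaaacaacaababbb'
  #20 SA[20]=2  'bccbaabbabccbaaacaacaababbb'
  #21 SA[21]=21  'caababbb'
  #22 SA[22]=18  'caacaababbb'
  #23 SA[23]=13  'cbaaacaacaababbb'
  #24 SA[24]=4  'cbaabbabccbaaacaacaababbb'
  #25 SA[25]=1  'cbccbaabbabccbaaacaacaababbb'
  #26 SA[26]=12  'ccbaaacaacaababbb'
  #27 SA[27]=3  'ccbaabbabccbaaacaacaababbb'
  #28 SA[28]=0  'ccbccbaabbabccbaaacaacaababbb'

SA = [15, 22, 6, 19, 16, 23, 7, 25, 10, 20, 17, 28, 14, 5, 24, 9, 27, 8, 26, 11, 2, 21, 18, 13, 4, 1, 12, 3, 0]
i: (SA[i-1],SA[i]) lcp shared
  1: (15,22) 2 'aa'
  2: (22,6) 3 'aab'
  3: (6,19) 2 'aa'
  4: (19,16) 5 'aacaa'
  5: (16,23) 1 'a'
  6: (23,7) 2 'ab'
  7: (7,25) 3 'abb'
  8: (25,10) 2 'ab'
  9: (10,20) 1 'a'
  10: (20,17) 4 'acaa'
  11: (17,28) 0 ''
  12: (28,14) 1 'b'
  13: (14,5) 3 'baa'
  14: (5,24) 2 'ba'
  15: (24,9) 3 'bab'
  16: (9,27) 1 'b'
  17: (27,8) 2 'bb'
  18: (8,26) 2 'bb'
  19: (26,11) 1 'b'
  20: (11,2) 6 'bccbaa'
  21: (2,21) 0 ''
  22: (21,18) 3 'caa'
  23: (18,13) 1 'c'
  24: (13,4) 4 'cbaa'
  25: (4,1) 2 'cb'
  26: (1,12) 1 'c'
  27: (12,3) 5 'ccbaa'
  28: (3,0) 3 'ccb'

n(n+1)/2 = 29·30/2 = 435
Σ LCP = 0 + 2 + 3 + 2 + 5 + 1 + 2 + 3 + 2 + 1 + 4 + 0 + 1 + 3 + 2 + 3 + 1 + 2 + 2 + 1 + 6 + 0 + 3 + 1 + 4 + 2 + 1 + 5 + 3 = 65
distinct = 435 − 65 = 370

370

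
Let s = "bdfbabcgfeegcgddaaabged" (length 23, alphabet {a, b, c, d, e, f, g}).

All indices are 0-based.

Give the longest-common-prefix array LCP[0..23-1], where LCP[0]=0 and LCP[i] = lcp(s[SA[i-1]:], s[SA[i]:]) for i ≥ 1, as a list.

rank→(start, suffix):
  0 → (16, 'aaabged')
  1 → (17, 'aabged')
  2 → (4, 'abcgfeegcgddaaabged')
  3 → (18, 'abged')
  4 → (3, 'babcgfeegcgddaaabged')
  5 → (5, 'bcgfeegcgddaaabged')
  6 → (0, 'bdfbabcgfeegcgddaaabged')
  7 → (19, 'bged')
  8 → (12, 'cgddaaabged')
  9 → (6, 'cgfeegcgddaaabged')
  10 → (22, 'd')
  11 → (15, 'daaabged')
  12 → (14, 'ddaaabged')
  13 → (1, 'dfbabcgfeegcgddaaabged')
  14 → (21, 'ed')
  15 → (9, 'eegcgddaaabged')
  16 → (10, 'egcgddaaabged')
  17 → (2, 'fbabcgfeegcgddaaabged')
  18 → (8, 'feegcgddaaabged')
  19 → (11, 'gcgddaaabged')
  20 → (13, 'gddaaabged')
  21 → (20, 'ged')
  22 → (7, 'gfeegcgddaaabged')

SA = [16, 17, 4, 18, 3, 5, 0, 19, 12, 6, 22, 15, 14, 1, 21, 9, 10, 2, 8, 11, 13, 20, 7]
i: (SA[i-1],SA[i]) lcp shared
  1: (16,17) 2 'aa'
  2: (17,4) 1 'a'
  3: (4,18) 2 'ab'
  4: (18,3) 0 ''
  5: (3,5) 1 'b'
  6: (5,0) 1 'b'
  7: (0,19) 1 'b'
  8: (19,12) 0 ''
  9: (12,6) 2 'cg'
  10: (6,22) 0 ''
  11: (22,15) 1 'd'
  12: (15,14) 1 'd'
  13: (14,1) 1 'd'
  14: (1,21) 0 ''
  15: (21,9) 1 'e'
  16: (9,10) 1 'e'
  17: (10,2) 0 ''
  18: (2,8) 1 'f'
  19: (8,11) 0 ''
  20: (11,13) 1 'g'
  21: (13,20) 1 'g'
  22: (20,7) 1 'g'

[0, 2, 1, 2, 0, 1, 1, 1, 0, 2, 0, 1, 1, 1, 0, 1, 1, 0, 1, 0, 1, 1, 1]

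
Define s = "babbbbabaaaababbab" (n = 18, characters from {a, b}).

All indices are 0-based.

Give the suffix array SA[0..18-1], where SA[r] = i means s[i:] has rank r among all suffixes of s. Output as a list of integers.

sorted suffixes:
  #0 SA[0]=8  'aaaababbab'
  #1 SA[1]=9  'aaababbab'
  #2 SA[2]=10  'aababbab'
  #3 SA[3]=16  'ab'
  #4 SA[4]=6  'abaaaababbab'
  #5 SA[5]=11  'ababbab'
  #6 SA[6]=13  'abbab'
  #7 SA[7]=1  'abbbbabaaaababbab'
  #8 SA[8]=17  'b'
  #9 SA[9]=7  'baaaababbab'
  #10 SA[10]=15  'bab'
  #11 SA[11]=5  'babaaaababbab'
  #12 SA[12]=12  'babbab'
  #13 SA[13]=0  'babbbbabaaaababbab'
  #14 SA[14]=14  'bbab'
  #15 SA[15]=4  'bbabaaaababbab'
  #16 SA[16]=3  'bbbabaaaababbab'
  #17 SA[17]=2  'bbbbabaaaababbab'

[8, 9, 10, 16, 6, 11, 13, 1, 17, 7, 15, 5, 12, 0, 14, 4, 3, 2]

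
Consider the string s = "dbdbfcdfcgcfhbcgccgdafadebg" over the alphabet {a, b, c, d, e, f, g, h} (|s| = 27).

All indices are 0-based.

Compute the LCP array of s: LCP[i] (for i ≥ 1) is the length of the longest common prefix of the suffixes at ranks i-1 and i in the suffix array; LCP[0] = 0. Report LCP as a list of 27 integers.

sorted suffixes:
  #0 SA[0]=22  'adebg'
  #1 SA[1]=20  'afadebg'
  #2 SA[2]=13  'bcgccgdafadebg'
  #3 SA[3]=1  'bdbfcdfcgcfhbcgccgdafadebg'
  #4 SA[4]=3  'bfcdfcgcfhbcgccgdafadebg'
  #5 SA[5]=25  'bg'
  #6 SA[6]=16  'ccgdafadebg'
  #7 SA[7]=5  'cdfcgcfhbcgccgdafadebg'
  #8 SA[8]=10  'cfhbcgccgdafadebg'
  #9 SA[9]=14  'cgccgdafadebg'
  #10 SA[10]=8  'cgcfhbcgccgdafadebg'
  #11 SA[11]=17  'cgdafadebg'
  #12 SA[12]=19  'dafadebg'
  #13 SA[13]=0  'dbdbfcdfcgcfhbcgccgdafadebg'
  #14 SA[14]=2  'dbfcdfcgcfhbcgccgdafadebg'
  #15 SA[15]=23  'debg'
  #16 SA[16]=6  'dfcgcfhbcgccgdafadebg'
  #17 SA[17]=24  'ebg'
  #18 SA[18]=21  'fadebg'
  #19 SA[19]=4  'fcdfcgcfhbcgccgdafadebg'
  #20 SA[20]=7  'fcgcfhbcgccgdafadebg'
  #21 SA[21]=11  'fhbcgccgdafadebg'
  #22 SA[22]=26  'g'
  #23 SA[23]=15  'gccgdafadebg'
  #24 SA[24]=9  'gcfhbcgccgdafadebg'
  #25 SA[25]=18  'gdafadebg'
  #26 SA[26]=12  'hbcgccgdafadebg'

SA = [22, 20, 13, 1, 3, 25, 16, 5, 10, 14, 8, 17, 19, 0, 2, 23, 6, 24, 21, 4, 7, 11, 26, 15, 9, 18, 12]
i: (SA[i-1],SA[i]) lcp shared
  1: (22,20) 1 'a'
  2: (20,13) 0 ''
  3: (13,1) 1 'b'
  4: (1,3) 1 'b'
  5: (3,25) 1 'b'
  6: (25,16) 0 ''
  7: (16,5) 1 'c'
  8: (5,10) 1 'c'
  9: (10,14) 1 'c'
  10: (14,8) 3 'cgc'
  11: (8,17) 2 'cg'
  12: (17,19) 0 ''
  13: (19,0) 1 'd'
  14: (0,2) 2 'db'
  15: (2,23) 1 'd'
  16: (23,6) 1 'd'
  17: (6,24) 0 ''
  18: (24,21) 0 ''
  19: (21,4) 1 'f'
  20: (4,7) 2 'fc'
  21: (7,11) 1 'f'
  22: (11,26) 0 ''
  23: (26,15) 1 'g'
  24: (15,9) 2 'gc'
  25: (9,18) 1 'g'
  26: (18,12) 0 ''

[0, 1, 0, 1, 1, 1, 0, 1, 1, 1, 3, 2, 0, 1, 2, 1, 1, 0, 0, 1, 2, 1, 0, 1, 2, 1, 0]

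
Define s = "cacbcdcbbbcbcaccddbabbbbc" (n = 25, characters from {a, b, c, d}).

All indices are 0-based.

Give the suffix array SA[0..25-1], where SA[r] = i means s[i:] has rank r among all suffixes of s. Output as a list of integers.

sorted suffixes:
  #0 SA[0]=19  'abbbbc'
  #1 SA[1]=1  'acbcdcbbbcbcaccddbabbbbc'
  #2 SA[2]=13  'accddbabbbbc'
  #3 SA[3]=18  'babbbbc'
  #4 SA[4]=20  'bbbbc'
  #5 SA[5]=21  'bbbc'
  #6 SA[6]=7  'bbbcbcaccddbabbbbc'
  #7 SA[7]=22  'bbc'
  #8 SA[8]=8  'bbcbcaccddbabbbbc'
  #9 SA[9]=23  'bc'
  #10 SA[10]=11  'bcaccddbabbbbc'
  #11 SA[11]=9  'bcbcaccddbabbbbc'
  #12 SA[12]=3  'bcdcbbbcbcaccddbabbbbc'
  #13 SA[13]=24  'c'
  #14 SA[14]=0  'cacbcdcbbbcbcaccddbabbbbc'
  #15 SA[15]=12  'caccddbabbbbc'
  #16 SA[16]=6  'cbbbcbcaccddbabbbbc'
  #17 SA[17]=10  'cbcaccddbabbbbc'
  #18 SA[18]=2  'cbcdcbbbcbcaccddbabbbbc'
  #19 SA[19]=14  'ccddbabbbbc'
  #20 SA[20]=4  'cdcbbbcbcaccddbabbbbc'
  #21 SA[21]=15  'cddbabbbbc'
  #22 SA[22]=17  'dbabbbbc'
  #23 SA[23]=5  'dcbbbcbcaccddbabbbbc'
  #24 SA[24]=16  'ddbabbbbc'

[19, 1, 13, 18, 20, 21, 7, 22, 8, 23, 11, 9, 3, 24, 0, 12, 6, 10, 2, 14, 4, 15, 17, 5, 16]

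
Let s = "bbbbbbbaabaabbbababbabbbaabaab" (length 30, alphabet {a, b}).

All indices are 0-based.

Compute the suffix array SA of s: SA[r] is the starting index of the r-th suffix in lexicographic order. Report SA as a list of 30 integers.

[27, 24, 7, 10, 28, 25, 8, 15, 17, 20, 11, 29, 26, 23, 6, 9, 14, 16, 19, 22, 5, 13, 18, 21, 4, 12, 3, 2, 1, 0]

rank | idx | suffix
   0 |  27 | aab
   1 |  24 | aabaab
   2 |   7 | aabaabbbababbabbbaabaab
   3 |  10 | aabbbababbabbbaabaab
   4 |  28 | ab
   5 |  25 | abaab
   6 |   8 | abaabbbababbabbbaabaab
   7 |  15 | ababbabbbaabaab
   8 |  17 | abbabbbaabaab
   9 |  20 | abbbaabaab
  10 |  11 | abbbababbabbbaabaab
  11 |  29 | b
  12 |  26 | baab
  13 |  23 | baabaab
  14 |   6 | baabaabbbababbabbbaabaab
  15 |   9 | baabbbababbabbbaabaab
  16 |  14 | bababbabbbaabaab
  17 |  16 | babbabbbaabaab
  18 |  19 | babbbaabaab
  19 |  22 | bbaabaab
  20 |   5 | bbaabaabbbababbabbbaabaab
  21 |  13 | bbababbabbbaabaab
  22 |  18 | bbabbbaabaab
  23 |  21 | bbbaabaab
  24 |   4 | bbbaabaabbbababbabbbaabaab
  25 |  12 | bbbababbabbbaabaab
  26 |   3 | bbbbaabaabbbababbabbbaabaab
  27 |   2 | bbbbbaabaabbbababbabbbaabaab
  28 |   1 | bbbbbbaabaabbbababbabbbaabaab
  29 |   0 | bbbbbbbaabaabbbababbabbbaabaab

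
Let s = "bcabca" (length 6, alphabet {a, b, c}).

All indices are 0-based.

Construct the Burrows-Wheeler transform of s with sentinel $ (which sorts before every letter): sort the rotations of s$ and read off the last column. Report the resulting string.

acca$bb

rank  rotation last
    0  $bcabca  a
    1  a$bcabc  c
    2  abca$bc  c
    3  bca$bca  a
    4  bcabca$  $
    5  ca$bcab  b
    6  cabca$b  b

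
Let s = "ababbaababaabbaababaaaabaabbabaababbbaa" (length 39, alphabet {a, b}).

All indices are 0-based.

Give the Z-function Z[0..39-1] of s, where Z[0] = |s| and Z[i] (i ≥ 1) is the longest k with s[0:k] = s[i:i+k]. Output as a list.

[39, 0, 2, 0, 0, 1, 4, 0, 3, 0, 1, 2, 0, 0, 1, 4, 0, 3, 0, 1, 1, 1, 3, 0, 1, 2, 0, 0, 3, 0, 1, 5, 0, 2, 0, 0, 0, 1, 1]

Z[0]=39
i=1: fresh scan; Z[1]=0
i=2: fresh scan; Z[2]=2 grow→box=[2,4)
i=3: min(r-i=1, Z[1]=0)=0; Z[3]=0
i=4: fresh scan; Z[4]=0
i=5: fresh scan; Z[5]=1 grow→box=[5,6)
i=6: fresh scan; Z[6]=4 grow→box=[6,10)
i=7: min(r-i=3, Z[1]=0)=0; Z[7]=0
i=8: min(r-i=2, Z[2]=2)=2; Z[8]=3 grow→box=[8,11)
i=9: min(r-i=2, Z[1]=0)=0; Z[9]=0
i=10: min(r-i=1, Z[2]=2)=1; Z[10]=1
i=11: fresh scan; Z[11]=2 grow→box=[11,13)
i=12: min(r-i=1, Z[1]=0)=0; Z[12]=0
i=13: fresh scan; Z[13]=0
i=14: fresh scan; Z[14]=1 grow→box=[14,15)
i=15: fresh scan; Z[15]=4 grow→box=[15,19)
i=16: min(r-i=3, Z[1]=0)=0; Z[16]=0
i=17: min(r-i=2, Z[2]=2)=2; Z[17]=3 grow→box=[17,20)
i=18: min(r-i=2, Z[1]=0)=0; Z[18]=0
i=19: min(r-i=1, Z[2]=2)=1; Z[19]=1
i=20: fresh scan; Z[20]=1 grow→box=[20,21)
i=21: fresh scan; Z[21]=1 grow→box=[21,22)
i=22: fresh scan; Z[22]=3 grow→box=[22,25)
i=23: min(r-i=2, Z[1]=0)=0; Z[23]=0
i=24: min(r-i=1, Z[2]=2)=1; Z[24]=1
i=25: fresh scan; Z[25]=2 grow→box=[25,27)
i=26: min(r-i=1, Z[1]=0)=0; Z[26]=0
i=27: fresh scan; Z[27]=0
i=28: fresh scan; Z[28]=3 grow→box=[28,31)
i=29: min(r-i=2, Z[1]=0)=0; Z[29]=0
i=30: min(r-i=1, Z[2]=2)=1; Z[30]=1
i=31: fresh scan; Z[31]=5 grow→box=[31,36)
i=32: min(r-i=4, Z[1]=0)=0; Z[32]=0
i=33: min(r-i=3, Z[2]=2)=2; Z[33]=2
i=34: min(r-i=2, Z[3]=0)=0; Z[34]=0
i=35: min(r-i=1, Z[4]=0)=0; Z[35]=0
i=36: fresh scan; Z[36]=0
i=37: fresh scan; Z[37]=1 grow→box=[37,38)
i=38: fresh scan; Z[38]=1 grow→box=[38,39)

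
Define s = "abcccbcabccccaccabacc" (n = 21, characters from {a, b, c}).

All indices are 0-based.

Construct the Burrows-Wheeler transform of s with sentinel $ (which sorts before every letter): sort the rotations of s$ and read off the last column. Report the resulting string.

cc$cbcacaaccbccaacccbb

rank  rotation                last
    0  $abcccbcabccccaccabacc  c
    1  abacc$abcccbcabccccacc  c
    2  abcccbcabccccaccabacc$  $
    3  abccccaccabacc$abcccbc  c
    4  acc$abcccbcabccccaccab  b
    5  accabacc$abcccbcabcccc  c
    6  bacc$abcccbcabccccacca  a
    7  bcabccccaccabacc$abccc  c
    8  bcccbcabccccaccabacc$a  a
    9  bccccaccabacc$abcccbca  a
   10  c$abcccbcabccccaccabac  c
   11  cabacc$abcccbcabccccac  c
   12  cabccccaccabacc$abcccb  b
   13  caccabacc$abcccbcabccc  c
   14  cbcabccccaccabacc$abcc  c
   15  cc$abcccbcabccccaccaba  a
   16  ccabacc$abcccbcabcccca  a
   17  ccaccabacc$abcccbcabcc  c
   18  ccbcabccccaccabacc$abc  c
   19  cccaccabacc$abcccbcabc  c
   20  cccbcabccccaccabacc$ab  b
   21  ccccaccabacc$abcccbcab  b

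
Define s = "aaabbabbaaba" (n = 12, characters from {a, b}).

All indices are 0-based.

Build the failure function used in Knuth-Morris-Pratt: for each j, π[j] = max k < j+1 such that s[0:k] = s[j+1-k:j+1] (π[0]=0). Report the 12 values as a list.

[0, 1, 2, 0, 0, 1, 0, 0, 1, 2, 0, 1]

π[0] = 0
j=1 s[j]='a': π[1]=1 (border 'a')
j=2 s[j]='a': π[2]=2 (border 'aa')
j=3 s[j]='b': k: 2→1→0; π[3]=0 (border '')
j=4 s[j]='b': π[4]=0 (border '')
j=5 s[j]='a': π[5]=1 (border 'a')
j=6 s[j]='b': k: 1→0; π[6]=0 (border '')
j=7 s[j]='b': π[7]=0 (border '')
j=8 s[j]='a': π[8]=1 (border 'a')
j=9 s[j]='a': π[9]=2 (border 'aa')
j=10 s[j]='b': k: 2→1→0; π[10]=0 (border '')
j=11 s[j]='a': π[11]=1 (border 'a')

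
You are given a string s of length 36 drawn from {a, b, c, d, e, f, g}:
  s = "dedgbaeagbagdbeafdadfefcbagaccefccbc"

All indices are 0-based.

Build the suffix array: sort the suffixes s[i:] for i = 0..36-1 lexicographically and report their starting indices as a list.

sorted suffixes:
  #0 SA[0]=27  'accefccbc'
  #1 SA[1]=18  'adfefcbagaccefccbc'
  #2 SA[2]=5  'aeagbagdbeafdadfefcbagaccefccbc'
  #3 SA[3]=15  'afdadfefcbagaccefccbc'
  #4 SA[4]=25  'agaccefccbc'
  #5 SA[5]=7  'agbagdbeafdadfefcbagaccefccbc'
  #6 SA[6]=10  'agdbeafdadfefcbagaccefccbc'
  #7 SA[7]=4  'baeagbagdbeafdadfefcbagaccefccbc'
  #8 SA[8]=24  'bagaccefccbc'
  #9 SA[9]=9  'bagdbeafdadfefcbagaccefccbc'
  #10 SA[10]=34  'bc'
  #11 SA[11]=13  'beafdadfefcbagaccefccbc'
  #12 SA[12]=35  'c'
  #13 SA[13]=23  'cbagaccefccbc'
  #14 SA[14]=33  'cbc'
  #15 SA[15]=32  'ccbc'
  #16 SA[16]=28  'ccefccbc'
  #17 SA[17]=29  'cefccbc'
  #18 SA[18]=17  'dadfefcbagaccefccbc'
  #19 SA[19]=12  'dbeafdadfefcbagaccefccbc'
  #20 SA[20]=0  'dedgbaeagbagdbeafdadfefcbagaccefccbc'
  #21 SA[21]=19  'dfefcbagaccefccbc'
  #22 SA[22]=2  'dgbaeagbagdbeafdadfefcbagaccefccbc'
  #23 SA[23]=14  'eafdadfefcbagaccefccbc'
  #24 SA[24]=6  'eagbagdbeafdadfefcbagaccefccbc'
  #25 SA[25]=1  'edgbaeagbagdbeafdadfefcbagaccefccbc'
  #26 SA[26]=21  'efcbagaccefccbc'
  #27 SA[27]=30  'efccbc'
  #28 SA[28]=22  'fcbagaccefccbc'
  #29 SA[29]=31  'fccbc'
  #30 SA[30]=16  'fdadfefcbagaccefccbc'
  #31 SA[31]=20  'fefcbagaccefccbc'
  #32 SA[32]=26  'gaccefccbc'
  #33 SA[33]=3  'gbaeagbagdbeafdadfefcbagaccefccbc'
  #34 SA[34]=8  'gbagdbeafdadfefcbagaccefccbc'
  #35 SA[35]=11  'gdbeafdadfefcbagaccefccbc'

[27, 18, 5, 15, 25, 7, 10, 4, 24, 9, 34, 13, 35, 23, 33, 32, 28, 29, 17, 12, 0, 19, 2, 14, 6, 1, 21, 30, 22, 31, 16, 20, 26, 3, 8, 11]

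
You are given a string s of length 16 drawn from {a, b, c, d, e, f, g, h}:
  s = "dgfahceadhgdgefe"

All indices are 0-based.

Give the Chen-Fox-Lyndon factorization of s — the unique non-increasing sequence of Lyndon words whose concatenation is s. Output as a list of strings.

["dgf", "ahce", "adhgdgefe"]

emit factor 1: 'dgf' (i=0, period=3)
emit factor 2: 'ahce' (i=3, period=4)
emit factor 3: 'adhgdgefe' (i=7, period=9)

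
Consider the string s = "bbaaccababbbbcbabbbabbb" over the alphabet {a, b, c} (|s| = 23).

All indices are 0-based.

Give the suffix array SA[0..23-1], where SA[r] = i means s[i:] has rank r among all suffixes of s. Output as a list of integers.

[2, 6, 19, 15, 8, 3, 22, 1, 18, 14, 7, 21, 0, 17, 20, 16, 9, 10, 11, 12, 5, 13, 4]

sorted suffixes:
  #0 SA[0]=2  'aaccababbbbcbabbbabbb'
  #1 SA[1]=6  'ababbbbcbabbbabbb'
  #2 SA[2]=19  'abbb'
  #3 SA[3]=15  'abbbabbb'
  #4 SA[4]=8  'abbbbcbabbbabbb'
  #5 SA[5]=3  'accababbbbcbabbbabbb'
  #6 SA[6]=22  'b'
  #7 SA[7]=1  'baaccababbbbcbabbbabbb'
  #8 SA[8]=18  'babbb'
  #9 SA[9]=14  'babbbabbb'
  #10 SA[10]=7  'babbbbcbabbbabbb'
  #11 SA[11]=21  'bb'
  #12 SA[12]=0  'bbaaccababbbbcbabbbabbb'
  #13 SA[13]=17  'bbabbb'
  #14 SA[14]=20  'bbb'
  #15 SA[15]=16  'bbbabbb'
  #16 SA[16]=9  'bbbbcbabbbabbb'
  #17 SA[17]=10  'bbbcbabbbabbb'
  #18 SA[18]=11  'bbcbabbbabbb'
  #19 SA[19]=12  'bcbabbbabbb'
  #20 SA[20]=5  'cababbbbcbabbbabbb'
  #21 SA[21]=13  'cbabbbabbb'
  #22 SA[22]=4  'ccababbbbcbabbbabbb'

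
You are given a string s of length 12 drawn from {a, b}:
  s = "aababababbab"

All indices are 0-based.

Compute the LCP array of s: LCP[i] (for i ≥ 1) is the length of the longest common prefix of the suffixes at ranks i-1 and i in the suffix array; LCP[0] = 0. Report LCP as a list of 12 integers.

[0, 1, 2, 6, 4, 2, 0, 1, 3, 5, 3, 1]

rank | idx | suffix
   0 |   0 | aababababbab
   1 |  10 | ab
   2 |   1 | ababababbab
   3 |   3 | abababbab
   4 |   5 | ababbab
   5 |   7 | abbab
   6 |  11 | b
   7 |   9 | bab
   8 |   2 | babababbab
   9 |   4 | bababbab
  10 |   6 | babbab
  11 |   8 | bbab

SA = [0, 10, 1, 3, 5, 7, 11, 9, 2, 4, 6, 8]
[i] adj suffixes → lcp
  [1] 0/10 → 1 ('a')
  [2] 10/1 → 2 ('ab')
  [3] 1/3 → 6 ('ababab')
  [4] 3/5 → 4 ('abab')
  [5] 5/7 → 2 ('ab')
  [6] 7/11 → 0 ('')
  [7] 11/9 → 1 ('b')
  [8] 9/2 → 3 ('bab')
  [9] 2/4 → 5 ('babab')
  [10] 4/6 → 3 ('bab')
  [11] 6/8 → 1 ('b')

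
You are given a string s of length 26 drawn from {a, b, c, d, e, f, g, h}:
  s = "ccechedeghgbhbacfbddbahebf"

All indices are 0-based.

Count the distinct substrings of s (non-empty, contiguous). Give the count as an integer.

sorted suffixes:
  #0 SA[0]=14  'acfbddbahebf'
  #1 SA[1]=21  'ahebf'
  #2 SA[2]=13  'bacfbddbahebf'
  #3 SA[3]=20  'bahebf'
  #4 SA[4]=17  'bddbahebf'
  #5 SA[5]=24  'bf'
  #6 SA[6]=11  'bhbacfbddbahebf'
  #7 SA[7]=0  'ccechedeghgbhbacfbddbahebf'
  #8 SA[8]=1  'cechedeghgbhbacfbddbahebf'
  #9 SA[9]=15  'cfbddbahebf'
  #10 SA[10]=3  'chedeghgbhbacfbddbahebf'
  #11 SA[11]=19  'dbahebf'
  #12 SA[12]=18  'ddbahebf'
  #13 SA[13]=6  'deghgbhbacfbddbahebf'
  #14 SA[14]=23  'ebf'
  #15 SA[15]=2  'echedeghgbhbacfbddbahebf'
  #16 SA[16]=5  'edeghgbhbacfbddbahebf'
  #17 SA[17]=7  'eghgbhbacfbddbahebf'
  #18 SA[18]=25  'f'
  #19 SA[19]=16  'fbddbahebf'
  #20 SA[20]=10  'gbhbacfbddbahebf'
  #21 SA[21]=8  'ghgbhbacfbddbahebf'
  #22 SA[22]=12  'hbacfbddbahebf'
  #23 SA[23]=22  'hebf'
  #24 SA[24]=4  'hedeghgbhbacfbddbahebf'
  #25 SA[25]=9  'hgbhbacfbddbahebf'

SA = [14, 21, 13, 20, 17, 24, 11, 0, 1, 15, 3, 19, 18, 6, 23, 2, 5, 7, 25, 16, 10, 8, 12, 22, 4, 9]
i: (SA[i-1],SA[i]) lcp shared
  1: (14,21) 1 'a'
  2: (21,13) 0 ''
  3: (13,20) 2 'ba'
  4: (20,17) 1 'b'
  5: (17,24) 1 'b'
  6: (24,11) 1 'b'
  7: (11,0) 0 ''
  8: (0,1) 1 'c'
  9: (1,15) 1 'c'
  10: (15,3) 1 'c'
  11: (3,19) 0 ''
  12: (19,18) 1 'd'
  13: (18,6) 1 'd'
  14: (6,23) 0 ''
  15: (23,2) 1 'e'
  16: (2,5) 1 'e'
  17: (5,7) 1 'e'
  18: (7,25) 0 ''
  19: (25,16) 1 'f'
  20: (16,10) 0 ''
  21: (10,8) 1 'g'
  22: (8,12) 0 ''
  23: (12,22) 1 'h'
  24: (22,4) 2 'he'
  25: (4,9) 1 'h'

n(n+1)/2 = 26·27/2 = 351
Σ LCP = 0 + 1 + 0 + 2 + 1 + 1 + 1 + 0 + 1 + 1 + 1 + 0 + 1 + 1 + 0 + 1 + 1 + 1 + 0 + 1 + 0 + 1 + 0 + 1 + 2 + 1 = 20
distinct = 351 − 20 = 331

331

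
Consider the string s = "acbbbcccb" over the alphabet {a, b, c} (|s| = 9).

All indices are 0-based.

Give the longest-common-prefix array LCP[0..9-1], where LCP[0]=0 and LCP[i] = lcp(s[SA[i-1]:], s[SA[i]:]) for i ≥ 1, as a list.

rank→(start, suffix):
  0 → (0, 'acbbbcccb')
  1 → (8, 'b')
  2 → (2, 'bbbcccb')
  3 → (3, 'bbcccb')
  4 → (4, 'bcccb')
  5 → (7, 'cb')
  6 → (1, 'cbbbcccb')
  7 → (6, 'ccb')
  8 → (5, 'cccb')

SA = [0, 8, 2, 3, 4, 7, 1, 6, 5]
i: (SA[i-1],SA[i]) lcp shared
  1: (0,8) 0 ''
  2: (8,2) 1 'b'
  3: (2,3) 2 'bb'
  4: (3,4) 1 'b'
  5: (4,7) 0 ''
  6: (7,1) 2 'cb'
  7: (1,6) 1 'c'
  8: (6,5) 2 'cc'

[0, 0, 1, 2, 1, 0, 2, 1, 2]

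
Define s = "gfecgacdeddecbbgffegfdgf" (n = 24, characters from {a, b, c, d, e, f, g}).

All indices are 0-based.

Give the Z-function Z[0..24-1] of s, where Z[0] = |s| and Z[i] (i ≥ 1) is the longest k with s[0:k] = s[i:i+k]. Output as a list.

Z[0]=24
i=1: fresh scan; Z[1]=0
i=2: fresh scan; Z[2]=0
i=3: fresh scan; Z[3]=0
i=4: fresh scan; Z[4]=1 grow→box=[4,5)
i=5: fresh scan; Z[5]=0
i=6: fresh scan; Z[6]=0
i=7: fresh scan; Z[7]=0
i=8: fresh scan; Z[8]=0
i=9: fresh scan; Z[9]=0
i=10: fresh scan; Z[10]=0
i=11: fresh scan; Z[11]=0
i=12: fresh scan; Z[12]=0
i=13: fresh scan; Z[13]=0
i=14: fresh scan; Z[14]=0
i=15: fresh scan; Z[15]=2 grow→box=[15,17)
i=16: min(r-i=1, Z[1]=0)=0; Z[16]=0
i=17: fresh scan; Z[17]=0
i=18: fresh scan; Z[18]=0
i=19: fresh scan; Z[19]=2 grow→box=[19,21)
i=20: min(r-i=1, Z[1]=0)=0; Z[20]=0
i=21: fresh scan; Z[21]=0
i=22: fresh scan; Z[22]=2 grow→box=[22,24)
i=23: min(r-i=1, Z[1]=0)=0; Z[23]=0

[24, 0, 0, 0, 1, 0, 0, 0, 0, 0, 0, 0, 0, 0, 0, 2, 0, 0, 0, 2, 0, 0, 2, 0]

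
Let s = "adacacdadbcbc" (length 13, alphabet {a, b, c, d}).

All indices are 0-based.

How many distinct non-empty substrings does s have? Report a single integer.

78

rank | idx | suffix
   0 |   2 | acacdadbcbc
   1 |   4 | acdadbcbc
   2 |   0 | adacacdadbcbc
   3 |   7 | adbcbc
   4 |  11 | bc
   5 |   9 | bcbc
   6 |  12 | c
   7 |   3 | cacdadbcbc
   8 |  10 | cbc
   9 |   5 | cdadbcbc
  10 |   1 | dacacdadbcbc
  11 |   6 | dadbcbc
  12 |   8 | dbcbc

SA = [2, 4, 0, 7, 11, 9, 12, 3, 10, 5, 1, 6, 8]
rank  pair      lcp
   1  s[2:],s[4:]  2  'ac'
   2  s[4:],s[0:]  1  'a'
   3  s[0:],s[7:]  2  'ad'
   4  s[7:],s[11:]  0  ''
   5  s[11:],s[9:]  2  'bc'
   6  s[9:],s[12:]  0  ''
   7  s[12:],s[3:]  1  'c'
   8  s[3:],s[10:]  1  'c'
   9  s[10:],s[5:]  1  'c'
  10  s[5:],s[1:]  0  ''
  11  s[1:],s[6:]  2  'da'
  12  s[6:],s[8:]  1  'd'

n(n+1)/2 = 13·14/2 = 91
Σ LCP = 0 + 2 + 1 + 2 + 0 + 2 + 0 + 1 + 1 + 1 + 0 + 2 + 1 = 13
distinct = 91 − 13 = 78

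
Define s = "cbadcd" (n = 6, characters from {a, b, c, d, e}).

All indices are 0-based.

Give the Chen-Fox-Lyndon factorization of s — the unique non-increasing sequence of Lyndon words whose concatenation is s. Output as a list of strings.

emit factor 1: 'c' (i=0, period=1)
emit factor 2: 'b' (i=1, period=1)
emit factor 3: 'adcd' (i=2, period=4)

["c", "b", "adcd"]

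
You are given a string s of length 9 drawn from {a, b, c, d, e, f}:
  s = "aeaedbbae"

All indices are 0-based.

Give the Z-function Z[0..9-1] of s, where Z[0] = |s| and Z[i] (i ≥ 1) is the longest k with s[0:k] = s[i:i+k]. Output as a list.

Z[0]=9
i=1: fresh scan; Z[1]=0
i=2: fresh scan; Z[2]=2 scan→box=[2,4)
i=3: min(r-i=1, Z[1]=0)=0; Z[3]=0
i=4: fresh scan; Z[4]=0
i=5: fresh scan; Z[5]=0
i=6: fresh scan; Z[6]=0
i=7: fresh scan; Z[7]=2 scan→box=[7,9)
i=8: min(r-i=1, Z[1]=0)=0; Z[8]=0

[9, 0, 2, 0, 0, 0, 0, 2, 0]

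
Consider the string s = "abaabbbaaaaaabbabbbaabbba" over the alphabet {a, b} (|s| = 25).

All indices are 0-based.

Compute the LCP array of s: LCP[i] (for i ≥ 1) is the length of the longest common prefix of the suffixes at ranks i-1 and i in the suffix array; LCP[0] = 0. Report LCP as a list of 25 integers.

[0, 1, 5, 4, 3, 2, 4, 6, 1, 2, 3, 5, 6, 0, 2, 3, 7, 2, 1, 3, 4, 3, 2, 4, 5]

rank→(start, suffix):
  0 → (24, 'a')
  1 → (7, 'aaaaaabbabbbaabbba')
  2 → (8, 'aaaaabbabbbaabbba')
  3 → (9, 'aaaabbabbbaabbba')
  4 → (10, 'aaabbabbbaabbba')
  5 → (11, 'aabbabbbaabbba')
  6 → (19, 'aabbba')
  7 → (2, 'aabbbaaaaaabbabbbaabbba')
  8 → (0, 'abaabbbaaaaaabbabbbaabbba')
  9 → (12, 'abbabbbaabbba')
  10 → (20, 'abbba')
  11 → (3, 'abbbaaaaaabbabbbaabbba')
  12 → (15, 'abbbaabbba')
  13 → (23, 'ba')
  14 → (6, 'baaaaaabbabbbaabbba')
  15 → (18, 'baabbba')
  16 → (1, 'baabbbaaaaaabbabbbaabbba')
  17 → (14, 'babbbaabbba')
  18 → (22, 'bba')
  19 → (5, 'bbaaaaaabbabbbaabbba')
  20 → (17, 'bbaabbba')
  21 → (13, 'bbabbbaabbba')
  22 → (21, 'bbba')
  23 → (4, 'bbbaaaaaabbabbbaabbba')
  24 → (16, 'bbbaabbba')

SA = [24, 7, 8, 9, 10, 11, 19, 2, 0, 12, 20, 3, 15, 23, 6, 18, 1, 14, 22, 5, 17, 13, 21, 4, 16]
[i] adj suffixes → lcp
  [1] 24/7 → 1 ('a')
  [2] 7/8 → 5 ('aaaaa')
  [3] 8/9 → 4 ('aaaa')
  [4] 9/10 → 3 ('aaa')
  [5] 10/11 → 2 ('aa')
  [6] 11/19 → 4 ('aabb')
  [7] 19/2 → 6 ('aabbba')
  [8] 2/0 → 1 ('a')
  [9] 0/12 → 2 ('ab')
  [10] 12/20 → 3 ('abb')
  [11] 20/3 → 5 ('abbba')
  [12] 3/15 → 6 ('abbbaa')
  [13] 15/23 → 0 ('')
  [14] 23/6 → 2 ('ba')
  [15] 6/18 → 3 ('baa')
  [16] 18/1 → 7 ('baabbba')
  [17] 1/14 → 2 ('ba')
  [18] 14/22 → 1 ('b')
  [19] 22/5 → 3 ('bba')
  [20] 5/17 → 4 ('bbaa')
  [21] 17/13 → 3 ('bba')
  [22] 13/21 → 2 ('bb')
  [23] 21/4 → 4 ('bbba')
  [24] 4/16 → 5 ('bbbaa')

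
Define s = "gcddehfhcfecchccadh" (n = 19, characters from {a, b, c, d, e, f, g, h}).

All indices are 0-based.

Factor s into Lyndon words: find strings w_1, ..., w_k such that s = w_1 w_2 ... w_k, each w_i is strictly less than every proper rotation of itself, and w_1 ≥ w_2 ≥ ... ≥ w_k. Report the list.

["g", "cddehfhcfe", "cch", "c", "c", "adh"]

emit factor 1: 'g' (i=0, period=1)
emit factor 2: 'cddehfhcfe' (i=1, period=10)
emit factor 3: 'cch' (i=11, period=3)
emit factor 4: 'c' (i=14, period=1)
emit factor 5: 'c' (i=15, period=1)
emit factor 6: 'adh' (i=16, period=3)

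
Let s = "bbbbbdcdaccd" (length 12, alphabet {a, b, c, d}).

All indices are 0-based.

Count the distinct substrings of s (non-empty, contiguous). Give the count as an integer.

63

rank | idx | suffix
   0 |   8 | accd
   1 |   0 | bbbbbdcdaccd
   2 |   1 | bbbbdcdaccd
   3 |   2 | bbbdcdaccd
   4 |   3 | bbdcdaccd
   5 |   4 | bdcdaccd
   6 |   9 | ccd
   7 |  10 | cd
   8 |   6 | cdaccd
   9 |  11 | d
  10 |   7 | daccd
  11 |   5 | dcdaccd

SA = [8, 0, 1, 2, 3, 4, 9, 10, 6, 11, 7, 5]
rank  pair      lcp
   1  s[8:],s[0:]  0  ''
   2  s[0:],s[1:]  4  'bbbb'
   3  s[1:],s[2:]  3  'bbb'
   4  s[2:],s[3:]  2  'bb'
   5  s[3:],s[4:]  1  'b'
   6  s[4:],s[9:]  0  ''
   7  s[9:],s[10:]  1  'c'
   8  s[10:],s[6:]  2  'cd'
   9  s[6:],s[11:]  0  ''
  10  s[11:],s[7:]  1  'd'
  11  s[7:],s[5:]  1  'd'

n(n+1)/2 = 12·13/2 = 78
Σ LCP = 0 + 0 + 4 + 3 + 2 + 1 + 0 + 1 + 2 + 0 + 1 + 1 = 15
distinct = 78 − 15 = 63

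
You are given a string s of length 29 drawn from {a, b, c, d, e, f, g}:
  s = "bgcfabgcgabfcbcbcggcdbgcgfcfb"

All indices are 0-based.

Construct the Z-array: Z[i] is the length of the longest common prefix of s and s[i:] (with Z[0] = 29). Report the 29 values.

[29, 0, 0, 0, 0, 3, 0, 0, 0, 0, 1, 0, 0, 1, 0, 1, 0, 0, 0, 0, 0, 3, 0, 0, 0, 0, 0, 0, 1]

Z[0]=29
i=1: fresh scan; Z[1]=0
i=2: fresh scan; Z[2]=0
i=3: fresh scan; Z[3]=0
i=4: fresh scan; Z[4]=0
i=5: fresh scan; Z[5]=3 scan→box=[5,8)
i=6: min(r-i=2, Z[1]=0)=0; Z[6]=0
i=7: min(r-i=1, Z[2]=0)=0; Z[7]=0
i=8: fresh scan; Z[8]=0
i=9: fresh scan; Z[9]=0
i=10: fresh scan; Z[10]=1 scan→box=[10,11)
i=11: fresh scan; Z[11]=0
i=12: fresh scan; Z[12]=0
i=13: fresh scan; Z[13]=1 scan→box=[13,14)
i=14: fresh scan; Z[14]=0
i=15: fresh scan; Z[15]=1 scan→box=[15,16)
i=16: fresh scan; Z[16]=0
i=17: fresh scan; Z[17]=0
i=18: fresh scan; Z[18]=0
i=19: fresh scan; Z[19]=0
i=20: fresh scan; Z[20]=0
i=21: fresh scan; Z[21]=3 scan→box=[21,24)
i=22: min(r-i=2, Z[1]=0)=0; Z[22]=0
i=23: min(r-i=1, Z[2]=0)=0; Z[23]=0
i=24: fresh scan; Z[24]=0
i=25: fresh scan; Z[25]=0
i=26: fresh scan; Z[26]=0
i=27: fresh scan; Z[27]=0
i=28: fresh scan; Z[28]=1 scan→box=[28,29)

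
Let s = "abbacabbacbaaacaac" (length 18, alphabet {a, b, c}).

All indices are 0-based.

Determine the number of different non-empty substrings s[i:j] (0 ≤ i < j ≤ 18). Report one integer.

138

rank | idx | suffix
   0 |  11 | aaacaac
   1 |  15 | aac
   2 |  12 | aacaac
   3 |   0 | abbacabbacbaaacaac
   4 |   5 | abbacbaaacaac
   5 |  16 | ac
   6 |  13 | acaac
   7 |   3 | acabbacbaaacaac
   8 |   8 | acbaaacaac
   9 |  10 | baaacaac
  10 |   2 | bacabbacbaaacaac
  11 |   7 | bacbaaacaac
  12 |   1 | bbacabbacbaaacaac
  13 |   6 | bbacbaaacaac
  14 |  17 | c
  15 |  14 | caac
  16 |   4 | cabbacbaaacaac
  17 |   9 | cbaaacaac

SA = [11, 15, 12, 0, 5, 16, 13, 3, 8, 10, 2, 7, 1, 6, 17, 14, 4, 9]
[i] adj suffixes → lcp
  [1] 11/15 → 2 ('aa')
  [2] 15/12 → 3 ('aac')
  [3] 12/0 → 1 ('a')
  [4] 0/5 → 5 ('abbac')
  [5] 5/16 → 1 ('a')
  [6] 16/13 → 2 ('ac')
  [7] 13/3 → 3 ('aca')
  [8] 3/8 → 2 ('ac')
  [9] 8/10 → 0 ('')
  [10] 10/2 → 2 ('ba')
  [11] 2/7 → 3 ('bac')
  [12] 7/1 → 1 ('b')
  [13] 1/6 → 4 ('bbac')
  [14] 6/17 → 0 ('')
  [15] 17/14 → 1 ('c')
  [16] 14/4 → 2 ('ca')
  [17] 4/9 → 1 ('c')

n(n+1)/2 = 18·19/2 = 171
Σ LCP = 0 + 2 + 3 + 1 + 5 + 1 + 2 + 3 + 2 + 0 + 2 + 3 + 1 + 4 + 0 + 1 + 2 + 1 = 33
distinct = 171 − 33 = 138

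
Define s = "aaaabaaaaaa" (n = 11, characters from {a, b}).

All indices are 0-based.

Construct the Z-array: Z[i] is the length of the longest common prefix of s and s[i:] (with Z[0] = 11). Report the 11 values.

Z[0]=11
i=1: outside box; Z[1]=3 extend→box=[1,4)
i=2: min(r-i=2, Z[1]=3)=2; Z[2]=2
i=3: min(r-i=1, Z[2]=2)=1; Z[3]=1
i=4: outside box; Z[4]=0
i=5: outside box; Z[5]=4 extend→box=[5,9)
i=6: min(r-i=3, Z[1]=3)=3; Z[6]=4 extend→box=[6,10)
i=7: min(r-i=3, Z[1]=3)=3; Z[7]=4 extend→box=[7,11)
i=8: min(r-i=3, Z[1]=3)=3; Z[8]=3
i=9: min(r-i=2, Z[2]=2)=2; Z[9]=2
i=10: min(r-i=1, Z[3]=1)=1; Z[10]=1

[11, 3, 2, 1, 0, 4, 4, 4, 3, 2, 1]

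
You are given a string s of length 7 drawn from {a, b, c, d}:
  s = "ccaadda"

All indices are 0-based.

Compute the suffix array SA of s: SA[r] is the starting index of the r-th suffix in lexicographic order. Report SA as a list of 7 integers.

[6, 2, 3, 1, 0, 5, 4]

rank→(start, suffix):
  0 → (6, 'a')
  1 → (2, 'aadda')
  2 → (3, 'adda')
  3 → (1, 'caadda')
  4 → (0, 'ccaadda')
  5 → (5, 'da')
  6 → (4, 'dda')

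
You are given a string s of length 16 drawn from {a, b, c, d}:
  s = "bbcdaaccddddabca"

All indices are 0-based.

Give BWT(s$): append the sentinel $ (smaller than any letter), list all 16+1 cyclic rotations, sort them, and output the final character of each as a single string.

acdda$abbabccdddc

rank  rotation           last
    0  $bbcdaaccddddabca  a
    1  a$bbcdaaccddddabc  c
    2  aaccddddabca$bbcd  d
    3  abca$bbcdaaccdddd  d
    4  accddddabca$bbcda  a
    5  bbcdaaccddddabca$  $
    6  bca$bbcdaaccdddda  a
    7  bcdaaccddddabca$b  b
    8  ca$bbcdaaccddddab  b
    9  ccddddabca$bbcdaa  a
   10  cdaaccddddabca$bb  b
   11  cddddabca$bbcdaac  c
   12  daaccddddabca$bbc  c
   13  dabca$bbcdaaccddd  d
   14  ddabca$bbcdaaccdd  d
   15  dddabca$bbcdaaccd  d
   16  ddddabca$bbcdaacc  c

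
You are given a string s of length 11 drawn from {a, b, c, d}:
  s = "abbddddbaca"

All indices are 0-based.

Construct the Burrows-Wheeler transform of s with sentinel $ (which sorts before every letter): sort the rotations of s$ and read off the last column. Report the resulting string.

rank  rotation      last
    0  $abbddddbaca  a
    1  a$abbddddbac  c
    2  abbddddbaca$  $
    3  aca$abbddddb  b
    4  baca$abbdddd  d
    5  bbddddbaca$a  a
    6  bddddbaca$ab  b
    7  ca$abbddddba  a
    8  dbaca$abbddd  d
    9  ddbaca$abbdd  d
   10  dddbaca$abbd  d
   11  ddddbaca$abb  b

ac$bdabadddb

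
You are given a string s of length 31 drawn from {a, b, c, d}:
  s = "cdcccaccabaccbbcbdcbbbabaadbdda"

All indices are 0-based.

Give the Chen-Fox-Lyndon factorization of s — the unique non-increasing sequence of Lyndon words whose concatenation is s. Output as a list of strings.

emit factor 1: 'cd' (i=0, period=2)
emit factor 2: 'c' (i=2, period=1)
emit factor 3: 'c' (i=3, period=1)
emit factor 4: 'c' (i=4, period=1)
emit factor 5: 'acc' (i=5, period=3)
emit factor 6: 'abaccbbcbdcbbb' (i=8, period=14)
emit factor 7: 'ab' (i=22, period=2)
emit factor 8: 'aadbdd' (i=24, period=6)
emit factor 9: 'a' (i=30, period=1)

["cd", "c", "c", "c", "acc", "abaccbbcbdcbbb", "ab", "aadbdd", "a"]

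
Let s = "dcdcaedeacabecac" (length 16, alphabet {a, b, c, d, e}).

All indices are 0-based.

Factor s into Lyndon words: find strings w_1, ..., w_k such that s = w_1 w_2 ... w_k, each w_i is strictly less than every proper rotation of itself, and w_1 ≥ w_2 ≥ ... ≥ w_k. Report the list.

emit factor 1: 'd' (i=0, period=1)
emit factor 2: 'cd' (i=1, period=2)
emit factor 3: 'c' (i=3, period=1)
emit factor 4: 'aede' (i=4, period=4)
emit factor 5: 'ac' (i=8, period=2)
emit factor 6: 'abecac' (i=10, period=6)

["d", "cd", "c", "aede", "ac", "abecac"]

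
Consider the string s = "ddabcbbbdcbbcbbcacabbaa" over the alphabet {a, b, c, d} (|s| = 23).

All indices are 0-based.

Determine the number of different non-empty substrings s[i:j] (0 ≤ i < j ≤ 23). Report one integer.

rank→(start, suffix):
  0 → (22, 'a')
  1 → (21, 'aa')
  2 → (18, 'abbaa')
  3 → (2, 'abcbbbdcbbcbbcacabbaa')
  4 → (16, 'acabbaa')
  5 → (20, 'baa')
  6 → (19, 'bbaa')
  7 → (5, 'bbbdcbbcbbcacabbaa')
  8 → (13, 'bbcacabbaa')
  9 → (10, 'bbcbbcacabbaa')
  10 → (6, 'bbdcbbcbbcacabbaa')
  11 → (14, 'bcacabbaa')
  12 → (3, 'bcbbbdcbbcbbcacabbaa')
  13 → (11, 'bcbbcacabbaa')
  14 → (7, 'bdcbbcbbcacabbaa')
  15 → (17, 'cabbaa')
  16 → (15, 'cacabbaa')
  17 → (4, 'cbbbdcbbcbbcacabbaa')
  18 → (12, 'cbbcacabbaa')
  19 → (9, 'cbbcbbcacabbaa')
  20 → (1, 'dabcbbbdcbbcbbcacabbaa')
  21 → (8, 'dcbbcbbcacabbaa')
  22 → (0, 'ddabcbbbdcbbcbbcacabbaa')

SA = [22, 21, 18, 2, 16, 20, 19, 5, 13, 10, 6, 14, 3, 11, 7, 17, 15, 4, 12, 9, 1, 8, 0]
rank  pair      lcp
   1  s[22:],s[21:]  1  'a'
   2  s[21:],s[18:]  1  'a'
   3  s[18:],s[2:]  2  'ab'
   4  s[2:],s[16:]  1  'a'
   5  s[16:],s[20:]  0  ''
   6  s[20:],s[19:]  1  'b'
   7  s[19:],s[5:]  2  'bb'
   8  s[5:],s[13:]  2  'bb'
   9  s[13:],s[10:]  3  'bbc'
  10  s[10:],s[6:]  2  'bb'
  11  s[6:],s[14:]  1  'b'
  12  s[14:],s[3:]  2  'bc'
  13  s[3:],s[11:]  4  'bcbb'
  14  s[11:],s[7:]  1  'b'
  15  s[7:],s[17:]  0  ''
  16  s[17:],s[15:]  2  'ca'
  17  s[15:],s[4:]  1  'c'
  18  s[4:],s[12:]  3  'cbb'
  19  s[12:],s[9:]  4  'cbbc'
  20  s[9:],s[1:]  0  ''
  21  s[1:],s[8:]  1  'd'
  22  s[8:],s[0:]  1  'd'

n(n+1)/2 = 23·24/2 = 276
Σ LCP = 0 + 1 + 1 + 2 + 1 + 0 + 1 + 2 + 2 + 3 + 2 + 1 + 2 + 4 + 1 + 0 + 2 + 1 + 3 + 4 + 0 + 1 + 1 = 35
distinct = 276 − 35 = 241

241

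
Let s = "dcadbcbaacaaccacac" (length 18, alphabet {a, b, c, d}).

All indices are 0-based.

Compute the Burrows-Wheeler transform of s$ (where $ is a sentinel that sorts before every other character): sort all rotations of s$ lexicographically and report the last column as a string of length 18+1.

cbccacaccdaaacdbaa$

rank  rotation             last
    0  $dcadbcbaacaaccacac  c
    1  aacaaccacac$dcadbcb  b
    2  aaccacac$dcadbcbaac  c
    3  ac$dcadbcbaacaaccac  c
    4  acaaccacac$dcadbcba  a
    5  acac$dcadbcbaacaacc  c
    6  accacac$dcadbcbaaca  a
    7  adbcbaacaaccacac$dc  c
    8  baacaaccacac$dcadbc  c
    9  bcbaacaaccacac$dcad  d
   10  c$dcadbcbaacaaccaca  a
   11  caaccacac$dcadbcbaa  a
   12  cac$dcadbcbaacaacca  a
   13  cacac$dcadbcbaacaac  c
   14  cadbcbaacaaccacac$d  d
   15  cbaacaaccacac$dcadb  b
   16  ccacac$dcadbcbaacaa  a
   17  dbcbaacaaccacac$dca  a
   18  dcadbcbaacaaccacac$  $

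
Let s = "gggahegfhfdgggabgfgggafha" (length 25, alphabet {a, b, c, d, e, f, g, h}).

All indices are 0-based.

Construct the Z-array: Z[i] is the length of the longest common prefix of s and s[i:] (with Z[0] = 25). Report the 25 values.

Z[0]=25
i=1: i≥r, start 0; Z[1]=2 extend→box=[1,3)
i=2: min(r-i=1, Z[1]=2)=1; Z[2]=1
i=3: i≥r, start 0; Z[3]=0
i=4: i≥r, start 0; Z[4]=0
i=5: i≥r, start 0; Z[5]=0
i=6: i≥r, start 0; Z[6]=1 extend→box=[6,7)
i=7: i≥r, start 0; Z[7]=0
i=8: i≥r, start 0; Z[8]=0
i=9: i≥r, start 0; Z[9]=0
i=10: i≥r, start 0; Z[10]=0
i=11: i≥r, start 0; Z[11]=4 extend→box=[11,15)
i=12: min(r-i=3, Z[1]=2)=2; Z[12]=2
i=13: min(r-i=2, Z[2]=1)=1; Z[13]=1
i=14: min(r-i=1, Z[3]=0)=0; Z[14]=0
i=15: i≥r, start 0; Z[15]=0
i=16: i≥r, start 0; Z[16]=1 extend→box=[16,17)
i=17: i≥r, start 0; Z[17]=0
i=18: i≥r, start 0; Z[18]=4 extend→box=[18,22)
i=19: min(r-i=3, Z[1]=2)=2; Z[19]=2
i=20: min(r-i=2, Z[2]=1)=1; Z[20]=1
i=21: min(r-i=1, Z[3]=0)=0; Z[21]=0
i=22: i≥r, start 0; Z[22]=0
i=23: i≥r, start 0; Z[23]=0
i=24: i≥r, start 0; Z[24]=0

[25, 2, 1, 0, 0, 0, 1, 0, 0, 0, 0, 4, 2, 1, 0, 0, 1, 0, 4, 2, 1, 0, 0, 0, 0]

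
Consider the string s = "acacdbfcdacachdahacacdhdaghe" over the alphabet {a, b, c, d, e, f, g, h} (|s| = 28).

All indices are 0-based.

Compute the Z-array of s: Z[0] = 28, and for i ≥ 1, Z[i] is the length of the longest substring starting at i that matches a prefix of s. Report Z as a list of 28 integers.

[28, 0, 2, 0, 0, 0, 0, 0, 0, 4, 0, 2, 0, 0, 0, 1, 0, 5, 0, 2, 0, 0, 0, 0, 1, 0, 0, 0]

Z[0]=28
i=1: fresh scan; Z[1]=0
i=2: fresh scan; Z[2]=2 extend→box=[2,4)
i=3: min(r-i=1, Z[1]=0)=0; Z[3]=0
i=4: fresh scan; Z[4]=0
i=5: fresh scan; Z[5]=0
i=6: fresh scan; Z[6]=0
i=7: fresh scan; Z[7]=0
i=8: fresh scan; Z[8]=0
i=9: fresh scan; Z[9]=4 extend→box=[9,13)
i=10: min(r-i=3, Z[1]=0)=0; Z[10]=0
i=11: min(r-i=2, Z[2]=2)=2; Z[11]=2
i=12: min(r-i=1, Z[3]=0)=0; Z[12]=0
i=13: fresh scan; Z[13]=0
i=14: fresh scan; Z[14]=0
i=15: fresh scan; Z[15]=1 extend→box=[15,16)
i=16: fresh scan; Z[16]=0
i=17: fresh scan; Z[17]=5 extend→box=[17,22)
i=18: min(r-i=4, Z[1]=0)=0; Z[18]=0
i=19: min(r-i=3, Z[2]=2)=2; Z[19]=2
i=20: min(r-i=2, Z[3]=0)=0; Z[20]=0
i=21: min(r-i=1, Z[4]=0)=0; Z[21]=0
i=22: fresh scan; Z[22]=0
i=23: fresh scan; Z[23]=0
i=24: fresh scan; Z[24]=1 extend→box=[24,25)
i=25: fresh scan; Z[25]=0
i=26: fresh scan; Z[26]=0
i=27: fresh scan; Z[27]=0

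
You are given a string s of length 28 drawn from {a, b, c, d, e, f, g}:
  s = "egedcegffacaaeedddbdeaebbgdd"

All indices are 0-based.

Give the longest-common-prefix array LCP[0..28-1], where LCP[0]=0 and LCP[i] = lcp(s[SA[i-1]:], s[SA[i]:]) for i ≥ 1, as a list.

rank | idx | suffix
   0 |  11 | aaeedddbdeaebbgdd
   1 |   9 | acaaeedddbdeaebbgdd
   2 |  21 | aebbgdd
   3 |  12 | aeedddbdeaebbgdd
   4 |  23 | bbgdd
   5 |  18 | bdeaebbgdd
   6 |  24 | bgdd
   7 |  10 | caaeedddbdeaebbgdd
   8 |   4 | cegffacaaeedddbdeaebbgdd
   9 |  27 | d
  10 |  17 | dbdeaebbgdd
  11 |   3 | dcegffacaaeedddbdeaebbgdd
  12 |  26 | dd
  13 |  16 | ddbdeaebbgdd
  14 |  15 | dddbdeaebbgdd
  15 |  19 | deaebbgdd
  16 |  20 | eaebbgdd
  17 |  22 | ebbgdd
  18 |   2 | edcegffacaaeedddbdeaebbgdd
  19 |  14 | edddbdeaebbgdd
  20 |  13 | eedddbdeaebbgdd
  21 |   0 | egedcegffacaaeedddbdeaebbgdd
  22 |   5 | egffacaaeedddbdeaebbgdd
  23 |   8 | facaaeedddbdeaebbgdd
  24 |   7 | ffacaaeedddbdeaebbgdd
  25 |  25 | gdd
  26 |   1 | gedcegffacaaeedddbdeaebbgdd
  27 |   6 | gffacaaeedddbdeaebbgdd

SA = [11, 9, 21, 12, 23, 18, 24, 10, 4, 27, 17, 3, 26, 16, 15, 19, 20, 22, 2, 14, 13, 0, 5, 8, 7, 25, 1, 6]
i: (SA[i-1],SA[i]) lcp shared
  1: (11,9) 1 'a'
  2: (9,21) 1 'a'
  3: (21,12) 2 'ae'
  4: (12,23) 0 ''
  5: (23,18) 1 'b'
  6: (18,24) 1 'b'
  7: (24,10) 0 ''
  8: (10,4) 1 'c'
  9: (4,27) 0 ''
  10: (27,17) 1 'd'
  11: (17,3) 1 'd'
  12: (3,26) 1 'd'
  13: (26,16) 2 'dd'
  14: (16,15) 2 'dd'
  15: (15,19) 1 'd'
  16: (19,20) 0 ''
  17: (20,22) 1 'e'
  18: (22,2) 1 'e'
  19: (2,14) 2 'ed'
  20: (14,13) 1 'e'
  21: (13,0) 1 'e'
  22: (0,5) 2 'eg'
  23: (5,8) 0 ''
  24: (8,7) 1 'f'
  25: (7,25) 0 ''
  26: (25,1) 1 'g'
  27: (1,6) 1 'g'

[0, 1, 1, 2, 0, 1, 1, 0, 1, 0, 1, 1, 1, 2, 2, 1, 0, 1, 1, 2, 1, 1, 2, 0, 1, 0, 1, 1]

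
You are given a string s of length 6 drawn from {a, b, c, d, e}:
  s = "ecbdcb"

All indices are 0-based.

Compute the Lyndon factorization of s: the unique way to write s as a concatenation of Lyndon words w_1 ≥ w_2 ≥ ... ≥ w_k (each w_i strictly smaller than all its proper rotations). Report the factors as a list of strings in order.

["e", "c", "bdc", "b"]

emit factor 1: 'e' (i=0, period=1)
emit factor 2: 'c' (i=1, period=1)
emit factor 3: 'bdc' (i=2, period=3)
emit factor 4: 'b' (i=5, period=1)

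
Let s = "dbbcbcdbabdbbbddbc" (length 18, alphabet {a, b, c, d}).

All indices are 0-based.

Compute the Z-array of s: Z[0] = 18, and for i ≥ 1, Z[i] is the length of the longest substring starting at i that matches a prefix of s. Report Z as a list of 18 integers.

Z[0]=18
i=1: fresh scan; Z[1]=0
i=2: fresh scan; Z[2]=0
i=3: fresh scan; Z[3]=0
i=4: fresh scan; Z[4]=0
i=5: fresh scan; Z[5]=0
i=6: fresh scan; Z[6]=2 extend→box=[6,8)
i=7: min(r-i=1, Z[1]=0)=0; Z[7]=0
i=8: fresh scan; Z[8]=0
i=9: fresh scan; Z[9]=0
i=10: fresh scan; Z[10]=3 extend→box=[10,13)
i=11: min(r-i=2, Z[1]=0)=0; Z[11]=0
i=12: min(r-i=1, Z[2]=0)=0; Z[12]=0
i=13: fresh scan; Z[13]=0
i=14: fresh scan; Z[14]=1 extend→box=[14,15)
i=15: fresh scan; Z[15]=2 extend→box=[15,17)
i=16: min(r-i=1, Z[1]=0)=0; Z[16]=0
i=17: fresh scan; Z[17]=0

[18, 0, 0, 0, 0, 0, 2, 0, 0, 0, 3, 0, 0, 0, 1, 2, 0, 0]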